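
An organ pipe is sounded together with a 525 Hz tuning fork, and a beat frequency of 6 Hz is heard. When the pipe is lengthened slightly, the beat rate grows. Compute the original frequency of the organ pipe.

|f − 525| = 6, so the organ pipe was at either 519 Hz or 531 Hz.
A longer pipe has a lower fundamental; the adjustment lowers the organ pipe's frequency.
The beat rate rose, so the adjustment moved the organ pipe further from 525 Hz — it was already below the reference.

519 Hz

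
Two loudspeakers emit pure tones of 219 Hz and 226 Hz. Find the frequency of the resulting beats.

7 Hz

Beats arise from superposition of two nearby frequencies; the beat rate is |f₁ − f₂|.
|219 − 226| = 7 Hz.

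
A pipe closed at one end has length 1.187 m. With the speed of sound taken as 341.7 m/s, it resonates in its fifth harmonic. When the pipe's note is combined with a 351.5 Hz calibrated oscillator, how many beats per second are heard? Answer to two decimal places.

Closed pipe (odd harmonics): f_n = n·v/(4L) = 5·341.7/(4·1.187) = 359.8357 Hz.
f_beat = |359.8357 − 351.5| = 8.34 Hz.

8.34 Hz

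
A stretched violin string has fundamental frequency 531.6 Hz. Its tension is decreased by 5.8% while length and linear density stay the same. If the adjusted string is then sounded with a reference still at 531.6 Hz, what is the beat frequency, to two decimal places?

15.65 Hz

For a string, f ∝ √T, so the new frequency is 531.6·√0.942 = 515.9533 Hz.
f_beat = |515.9533 − 531.6| = 15.65 Hz.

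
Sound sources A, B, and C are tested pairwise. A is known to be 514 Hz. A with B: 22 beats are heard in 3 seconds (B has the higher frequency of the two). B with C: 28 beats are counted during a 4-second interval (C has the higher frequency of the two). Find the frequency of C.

A–B: Beat frequency = 22/3 = 7.3333 Hz.
B is above A, so f_B = 514 + 7.3333 = 521.3333 Hz.
B–C: Beat frequency = 28/4 = 7 Hz.
C is above B, so f_C = 521.3333 + 7 = 528.3333 Hz.

528.3333 Hz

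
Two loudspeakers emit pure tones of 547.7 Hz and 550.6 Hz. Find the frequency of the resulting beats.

2.9 Hz

The beat frequency equals the magnitude of the frequency difference.
|547.7 − 550.6| = 2.9 Hz.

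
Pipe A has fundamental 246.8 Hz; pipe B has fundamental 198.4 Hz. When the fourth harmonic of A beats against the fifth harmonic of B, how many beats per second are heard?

4.8 Hz

Fourth harmonic of the first: 4·246.8 = 987.2 Hz.
Fifth harmonic of the second: 5·198.4 = 992.0 Hz.
f_beat = |987.2 − 992.0| = 4.8 Hz.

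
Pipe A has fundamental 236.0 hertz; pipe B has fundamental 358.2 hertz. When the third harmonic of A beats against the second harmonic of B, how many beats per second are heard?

Third harmonic of the first: 3·236.0 = 708.0 Hz.
Second harmonic of the second: 2·358.2 = 716.4 Hz.
f_beat = |708.0 − 716.4| = 8.4 Hz.

8.4 Hz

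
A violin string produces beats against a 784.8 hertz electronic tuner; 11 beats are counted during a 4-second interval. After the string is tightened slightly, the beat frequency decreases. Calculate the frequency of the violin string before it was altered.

782.05 Hz

Beat frequency = 11/4 = 2.75 Hz.
|f − 784.8| = 2.75, so the violin string was at either 782.05 Hz or 787.55 Hz.
Increasing tension raises a string's frequency; the adjustment raises the violin string's frequency.
The beat rate fell, so the adjustment moved the violin string toward 784.8 Hz — it must have started below the reference.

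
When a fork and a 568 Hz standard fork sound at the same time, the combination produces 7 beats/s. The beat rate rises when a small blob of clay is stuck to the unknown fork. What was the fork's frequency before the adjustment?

|f − 568| = 7, so the fork was at either 561 Hz or 575 Hz.
Adding mass to a fork lowers its frequency; the adjustment lowers the fork's frequency.
The beat rate rose, so the adjustment moved the fork further from 568 Hz — it was already below the reference.

561 Hz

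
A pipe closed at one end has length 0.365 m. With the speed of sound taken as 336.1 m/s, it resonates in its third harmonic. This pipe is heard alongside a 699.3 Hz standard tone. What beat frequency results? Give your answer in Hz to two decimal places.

Closed pipe (odd harmonics): f_n = n·v/(4L) = 3·336.1/(4·0.365) = 690.6164 Hz.
f_beat = |690.6164 − 699.3| = 8.68 Hz.

8.68 Hz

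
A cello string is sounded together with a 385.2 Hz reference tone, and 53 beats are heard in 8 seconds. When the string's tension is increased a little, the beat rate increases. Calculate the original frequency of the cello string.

Beat frequency = 53/8 = 6.625 Hz.
|f − 385.2| = 6.625, so the cello string was at either 378.575 Hz or 391.825 Hz.
Higher tension means higher frequency; the adjustment raises the cello string's frequency.
The beat rate rose, so the adjustment moved the cello string further from 385.2 Hz — it was already above the reference.

391.825 Hz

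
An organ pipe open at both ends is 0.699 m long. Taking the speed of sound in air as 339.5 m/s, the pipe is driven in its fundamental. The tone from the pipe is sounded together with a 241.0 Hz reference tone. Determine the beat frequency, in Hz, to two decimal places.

1.85 Hz

Open pipe: f_n = n·v/(2L) = 1·339.5/(2·0.699) = 242.8469 Hz.
f_beat = |242.8469 − 241.0| = 1.85 Hz.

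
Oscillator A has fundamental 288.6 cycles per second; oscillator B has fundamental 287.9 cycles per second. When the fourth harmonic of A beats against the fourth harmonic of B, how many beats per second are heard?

2.8 Hz

Fourth harmonic of the first: 4·288.6 = 1154.4 Hz.
Fourth harmonic of the second: 4·287.9 = 1151.6 Hz.
f_beat = |1154.4 − 1151.6| = 2.8 Hz.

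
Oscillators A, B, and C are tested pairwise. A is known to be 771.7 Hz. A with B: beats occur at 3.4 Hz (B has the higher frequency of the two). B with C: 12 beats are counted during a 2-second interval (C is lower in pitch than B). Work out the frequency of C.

769.1 Hz

B is above A, so f_B = 771.7 + 3.4 = 775.1 Hz.
B–C: Beat frequency = 12/2 = 6 Hz.
C is below B, so f_C = 775.1 − 6 = 769.1 Hz.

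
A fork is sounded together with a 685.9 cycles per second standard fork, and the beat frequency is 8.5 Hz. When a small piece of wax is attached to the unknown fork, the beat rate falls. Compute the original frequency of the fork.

694.4 Hz

|f − 685.9| = 8.5, so the fork was at either 677.4 Hz or 694.4 Hz.
Loading a fork with wax lowers its frequency; the adjustment lowers the fork's frequency.
The beat rate fell, so the adjustment moved the fork toward 685.9 Hz — it must have started above the reference.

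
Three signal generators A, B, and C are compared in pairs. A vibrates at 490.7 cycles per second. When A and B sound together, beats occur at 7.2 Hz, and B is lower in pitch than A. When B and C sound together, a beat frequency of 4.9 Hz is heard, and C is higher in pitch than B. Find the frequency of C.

B is below A, so f_B = 490.7 − 7.2 = 483.5 Hz.
C is above B, so f_C = 483.5 + 4.9 = 488.4 Hz.

488.4 Hz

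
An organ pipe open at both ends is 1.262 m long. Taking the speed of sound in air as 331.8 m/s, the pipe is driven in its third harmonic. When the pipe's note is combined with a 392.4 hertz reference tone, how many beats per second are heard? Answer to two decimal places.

Open pipe: f_n = n·v/(2L) = 3·331.8/(2·1.262) = 394.3740 Hz.
f_beat = |394.3740 − 392.4| = 1.97 Hz.

1.97 Hz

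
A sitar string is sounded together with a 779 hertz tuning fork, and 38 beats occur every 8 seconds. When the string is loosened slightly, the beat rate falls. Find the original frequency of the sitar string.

Beat frequency = 38/8 = 4.75 Hz.
|f − 779| = 4.75, so the sitar string was at either 774.25 Hz or 783.75 Hz.
Reducing tension lowers a string's frequency; the adjustment lowers the sitar string's frequency.
The beat rate fell, so the adjustment moved the sitar string toward 779 Hz — it must have started above the reference.

783.75 Hz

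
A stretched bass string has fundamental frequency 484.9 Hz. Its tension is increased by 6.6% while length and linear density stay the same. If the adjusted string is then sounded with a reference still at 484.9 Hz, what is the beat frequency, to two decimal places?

15.75 Hz

For a string, f ∝ √T, so the new frequency is 484.9·√1.066 = 500.6460 Hz.
f_beat = |500.6460 − 484.9| = 15.75 Hz.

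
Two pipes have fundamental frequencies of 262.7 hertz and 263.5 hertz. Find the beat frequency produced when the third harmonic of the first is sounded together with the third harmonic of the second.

Third harmonic of the first: 3·262.7 = 788.1 Hz.
Third harmonic of the second: 3·263.5 = 790.5 Hz.
f_beat = |788.1 − 790.5| = 2.4 Hz.

2.4 Hz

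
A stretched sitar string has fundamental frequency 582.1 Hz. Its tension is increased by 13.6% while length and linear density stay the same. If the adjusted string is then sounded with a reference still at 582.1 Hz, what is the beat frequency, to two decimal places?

38.32 Hz

For a string, f ∝ √T, so the new frequency is 582.1·√1.136 = 620.4214 Hz.
f_beat = |620.4214 − 582.1| = 38.32 Hz.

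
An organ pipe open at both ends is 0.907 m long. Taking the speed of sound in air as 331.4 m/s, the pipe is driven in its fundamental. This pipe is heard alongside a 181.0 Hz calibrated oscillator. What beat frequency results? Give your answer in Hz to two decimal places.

1.69 Hz

Open pipe: f_n = n·v/(2L) = 1·331.4/(2·0.907) = 182.6902 Hz.
f_beat = |182.6902 − 181.0| = 1.69 Hz.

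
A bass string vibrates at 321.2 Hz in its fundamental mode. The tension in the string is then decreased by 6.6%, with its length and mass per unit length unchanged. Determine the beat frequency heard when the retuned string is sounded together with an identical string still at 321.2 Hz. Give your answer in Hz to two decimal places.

For a string, f ∝ √T, so the new frequency is 321.2·√0.934 = 310.4195 Hz.
f_beat = |310.4195 − 321.2| = 10.78 Hz.

10.78 Hz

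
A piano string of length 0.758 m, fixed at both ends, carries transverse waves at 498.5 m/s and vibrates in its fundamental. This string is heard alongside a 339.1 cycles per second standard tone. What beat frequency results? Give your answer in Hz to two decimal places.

10.27 Hz

For a string fixed at both ends, f_n = n·v/(2L) = 1·498.5/(2·0.758) = 328.8259 Hz.
f_beat = |328.8259 − 339.1| = 10.27 Hz.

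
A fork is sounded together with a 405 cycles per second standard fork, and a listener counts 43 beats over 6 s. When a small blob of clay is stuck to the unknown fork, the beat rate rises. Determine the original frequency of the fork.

Beat frequency = 43/6 = 7.1667 Hz.
|f − 405| = 7.1667, so the fork was at either 397.8333 Hz or 412.1667 Hz.
Adding mass to a fork lowers its frequency; the adjustment lowers the fork's frequency.
The beat rate rose, so the adjustment moved the fork further from 405 Hz — it was already below the reference.

397.8333 Hz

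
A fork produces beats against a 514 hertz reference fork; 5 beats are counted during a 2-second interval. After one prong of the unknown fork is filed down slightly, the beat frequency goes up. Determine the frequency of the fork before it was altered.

Beat frequency = 5/2 = 2.5 Hz.
|f − 514| = 2.5, so the fork was at either 511.5 Hz or 516.5 Hz.
Filing a prong removes mass and raises the fork's frequency; the adjustment raises the fork's frequency.
The beat rate rose, so the adjustment moved the fork further from 514 Hz — it was already above the reference.

516.5 Hz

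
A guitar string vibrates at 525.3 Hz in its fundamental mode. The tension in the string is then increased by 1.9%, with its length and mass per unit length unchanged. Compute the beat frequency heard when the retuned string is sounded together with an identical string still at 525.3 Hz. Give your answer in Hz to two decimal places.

4.97 Hz

For a string, f ∝ √T, so the new frequency is 525.3·√1.019 = 530.2669 Hz.
f_beat = |530.2669 − 525.3| = 4.97 Hz.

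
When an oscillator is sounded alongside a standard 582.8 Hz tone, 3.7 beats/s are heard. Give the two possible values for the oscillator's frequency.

579.1 Hz or 586.5 Hz

|f − 582.8| = 3.7, so f = 582.8 ± 3.7.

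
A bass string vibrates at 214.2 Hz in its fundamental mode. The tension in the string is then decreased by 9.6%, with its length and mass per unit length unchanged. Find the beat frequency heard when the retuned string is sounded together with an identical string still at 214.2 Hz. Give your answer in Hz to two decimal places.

10.54 Hz

For a string, f ∝ √T, so the new frequency is 214.2·√0.904 = 203.6590 Hz.
f_beat = |203.6590 − 214.2| = 10.54 Hz.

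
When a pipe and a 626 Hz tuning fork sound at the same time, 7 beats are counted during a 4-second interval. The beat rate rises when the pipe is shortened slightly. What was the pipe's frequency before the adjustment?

627.75 Hz

Beat frequency = 7/4 = 1.75 Hz.
|f − 626| = 1.75, so the pipe was at either 624.25 Hz or 627.75 Hz.
A shorter pipe has a higher fundamental; the adjustment raises the pipe's frequency.
The beat rate rose, so the adjustment moved the pipe further from 626 Hz — it was already above the reference.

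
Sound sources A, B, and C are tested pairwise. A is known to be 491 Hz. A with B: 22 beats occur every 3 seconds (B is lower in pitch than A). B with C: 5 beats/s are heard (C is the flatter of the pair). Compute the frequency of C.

A–B: Beat frequency = 22/3 = 7.3333 Hz.
B is below A, so f_B = 491 − 7.3333 = 483.6667 Hz.
C is below B, so f_C = 483.6667 − 5 = 478.6667 Hz.

478.6667 Hz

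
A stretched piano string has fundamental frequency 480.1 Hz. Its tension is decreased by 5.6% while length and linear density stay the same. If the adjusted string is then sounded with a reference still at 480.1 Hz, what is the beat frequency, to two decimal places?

For a string, f ∝ √T, so the new frequency is 480.1·√0.944 = 466.4635 Hz.
f_beat = |466.4635 − 480.1| = 13.64 Hz.

13.64 Hz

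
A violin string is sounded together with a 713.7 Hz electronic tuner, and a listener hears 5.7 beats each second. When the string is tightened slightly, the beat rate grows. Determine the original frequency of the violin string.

|f − 713.7| = 5.7, so the violin string was at either 708 Hz or 719.4 Hz.
Increasing tension raises a string's frequency; the adjustment raises the violin string's frequency.
The beat rate rose, so the adjustment moved the violin string further from 713.7 Hz — it was already above the reference.

719.4 Hz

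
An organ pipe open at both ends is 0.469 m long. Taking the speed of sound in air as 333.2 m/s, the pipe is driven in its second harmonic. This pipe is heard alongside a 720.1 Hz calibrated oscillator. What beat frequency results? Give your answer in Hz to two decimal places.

Open pipe: f_n = n·v/(2L) = 2·333.2/(2·0.469) = 710.4478 Hz.
f_beat = |710.4478 − 720.1| = 9.65 Hz.

9.65 Hz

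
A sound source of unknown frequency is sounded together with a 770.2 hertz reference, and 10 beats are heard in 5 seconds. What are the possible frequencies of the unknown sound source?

768.2 Hz or 772.2 Hz

Beat frequency = 10/5 = 2 Hz.
|f − 770.2| = 2, so f = 770.2 ± 2.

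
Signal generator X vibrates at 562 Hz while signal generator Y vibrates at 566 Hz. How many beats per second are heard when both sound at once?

4 Hz

The beat frequency equals the magnitude of the frequency difference.
|562 − 566| = 4 Hz.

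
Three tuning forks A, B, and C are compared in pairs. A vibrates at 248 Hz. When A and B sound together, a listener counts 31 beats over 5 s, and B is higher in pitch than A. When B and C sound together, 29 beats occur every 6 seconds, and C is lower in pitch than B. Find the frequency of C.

249.3667 Hz

A–B: Beat frequency = 31/5 = 6.2 Hz.
B is above A, so f_B = 248 + 6.2 = 254.2 Hz.
B–C: Beat frequency = 29/6 = 4.8333 Hz.
C is below B, so f_C = 254.2 − 4.8333 = 249.3667 Hz.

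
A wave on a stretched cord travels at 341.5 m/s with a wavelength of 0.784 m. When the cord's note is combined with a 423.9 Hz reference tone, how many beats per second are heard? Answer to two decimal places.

Source frequency f = v/λ = 341.5/0.784 = 435.5867 Hz.
f_beat = |435.5867 − 423.9| = 11.69 Hz.

11.69 Hz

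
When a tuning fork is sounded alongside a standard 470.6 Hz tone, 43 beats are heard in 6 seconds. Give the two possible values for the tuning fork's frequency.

Beat frequency = 43/6 = 7.1667 Hz.
|f − 470.6| = 7.1667, so f = 470.6 ± 7.1667.

463.4333 Hz or 477.7667 Hz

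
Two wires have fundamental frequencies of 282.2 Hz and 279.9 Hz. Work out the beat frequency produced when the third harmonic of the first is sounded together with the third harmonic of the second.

6.9 Hz

Third harmonic of the first: 3·282.2 = 846.6 Hz.
Third harmonic of the second: 3·279.9 = 839.7 Hz.
f_beat = |846.6 − 839.7| = 6.9 Hz.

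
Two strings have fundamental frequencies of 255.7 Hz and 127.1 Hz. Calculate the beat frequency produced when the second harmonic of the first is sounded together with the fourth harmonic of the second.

3.0 Hz

Second harmonic of the first: 2·255.7 = 511.4 Hz.
Fourth harmonic of the second: 4·127.1 = 508.4 Hz.
f_beat = |511.4 − 508.4| = 3.0 Hz.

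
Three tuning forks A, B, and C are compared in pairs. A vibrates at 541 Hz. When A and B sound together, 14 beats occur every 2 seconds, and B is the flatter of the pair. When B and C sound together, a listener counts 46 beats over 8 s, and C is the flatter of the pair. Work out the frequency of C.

528.25 Hz

A–B: Beat frequency = 14/2 = 7 Hz.
B is below A, so f_B = 541 − 7 = 534 Hz.
B–C: Beat frequency = 46/8 = 5.75 Hz.
C is below B, so f_C = 534 − 5.75 = 528.25 Hz.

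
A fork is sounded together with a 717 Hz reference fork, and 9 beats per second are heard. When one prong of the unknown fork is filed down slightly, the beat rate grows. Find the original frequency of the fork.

726 Hz

|f − 717| = 9, so the fork was at either 708 Hz or 726 Hz.
Filing a prong removes mass and raises the fork's frequency; the adjustment raises the fork's frequency.
The beat rate rose, so the adjustment moved the fork further from 717 Hz — it was already above the reference.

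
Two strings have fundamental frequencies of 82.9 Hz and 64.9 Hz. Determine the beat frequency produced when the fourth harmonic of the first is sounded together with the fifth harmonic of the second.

Fourth harmonic of the first: 4·82.9 = 331.6 Hz.
Fifth harmonic of the second: 5·64.9 = 324.5 Hz.
f_beat = |331.6 − 324.5| = 7.1 Hz.

7.1 Hz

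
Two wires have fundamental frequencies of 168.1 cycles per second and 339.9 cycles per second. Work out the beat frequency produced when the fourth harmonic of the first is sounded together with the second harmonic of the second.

Fourth harmonic of the first: 4·168.1 = 672.4 Hz.
Second harmonic of the second: 2·339.9 = 679.8 Hz.
f_beat = |672.4 − 679.8| = 7.4 Hz.

7.4 Hz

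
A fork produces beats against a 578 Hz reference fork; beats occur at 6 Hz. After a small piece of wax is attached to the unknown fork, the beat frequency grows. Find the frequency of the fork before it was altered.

|f − 578| = 6, so the fork was at either 572 Hz or 584 Hz.
Loading a fork with wax lowers its frequency; the adjustment lowers the fork's frequency.
The beat rate rose, so the adjustment moved the fork further from 578 Hz — it was already below the reference.

572 Hz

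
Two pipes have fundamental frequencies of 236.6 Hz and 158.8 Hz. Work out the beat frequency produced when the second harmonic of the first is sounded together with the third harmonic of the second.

3.2 Hz

Second harmonic of the first: 2·236.6 = 473.2 Hz.
Third harmonic of the second: 3·158.8 = 476.4 Hz.
f_beat = |473.2 − 476.4| = 3.2 Hz.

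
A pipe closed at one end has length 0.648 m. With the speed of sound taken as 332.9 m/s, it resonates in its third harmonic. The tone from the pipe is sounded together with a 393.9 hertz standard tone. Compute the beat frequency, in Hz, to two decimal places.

Closed pipe (odd harmonics): f_n = n·v/(4L) = 3·332.9/(4·0.648) = 385.3009 Hz.
f_beat = |385.3009 − 393.9| = 8.60 Hz.

8.60 Hz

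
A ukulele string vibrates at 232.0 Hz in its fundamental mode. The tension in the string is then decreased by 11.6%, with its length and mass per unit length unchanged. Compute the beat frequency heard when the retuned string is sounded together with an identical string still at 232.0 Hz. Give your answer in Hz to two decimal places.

For a string, f ∝ √T, so the new frequency is 232.0·√0.884 = 218.1294 Hz.
f_beat = |218.1294 − 232.0| = 13.87 Hz.

13.87 Hz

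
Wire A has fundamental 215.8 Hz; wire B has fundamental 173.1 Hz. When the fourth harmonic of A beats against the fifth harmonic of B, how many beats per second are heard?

2.3 Hz

Fourth harmonic of the first: 4·215.8 = 863.2 Hz.
Fifth harmonic of the second: 5·173.1 = 865.5 Hz.
f_beat = |863.2 − 865.5| = 2.3 Hz.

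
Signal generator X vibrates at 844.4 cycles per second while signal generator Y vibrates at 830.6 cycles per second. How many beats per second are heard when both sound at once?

13.8 Hz

f_beat = |f₁ − f₂|.
|844.4 − 830.6| = 13.8 Hz.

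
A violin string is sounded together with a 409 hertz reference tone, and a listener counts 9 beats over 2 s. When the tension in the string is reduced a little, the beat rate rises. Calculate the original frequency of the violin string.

404.5 Hz

Beat frequency = 9/2 = 4.5 Hz.
|f − 409| = 4.5, so the violin string was at either 404.5 Hz or 413.5 Hz.
Lower tension means lower frequency; the adjustment lowers the violin string's frequency.
The beat rate rose, so the adjustment moved the violin string further from 409 Hz — it was already below the reference.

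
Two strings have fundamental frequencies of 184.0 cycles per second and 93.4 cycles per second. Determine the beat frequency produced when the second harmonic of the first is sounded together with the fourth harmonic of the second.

Second harmonic of the first: 2·184.0 = 368.0 Hz.
Fourth harmonic of the second: 4·93.4 = 373.6 Hz.
f_beat = |368.0 − 373.6| = 5.6 Hz.

5.6 Hz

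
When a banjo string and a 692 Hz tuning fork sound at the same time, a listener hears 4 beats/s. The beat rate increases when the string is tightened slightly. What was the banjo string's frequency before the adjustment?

|f − 692| = 4, so the banjo string was at either 688 Hz or 696 Hz.
Increasing tension raises a string's frequency; the adjustment raises the banjo string's frequency.
The beat rate rose, so the adjustment moved the banjo string further from 692 Hz — it was already above the reference.

696 Hz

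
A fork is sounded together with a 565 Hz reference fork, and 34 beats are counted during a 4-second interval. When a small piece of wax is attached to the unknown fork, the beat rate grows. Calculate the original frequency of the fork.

Beat frequency = 34/4 = 8.5 Hz.
|f − 565| = 8.5, so the fork was at either 556.5 Hz or 573.5 Hz.
Loading a fork with wax lowers its frequency; the adjustment lowers the fork's frequency.
The beat rate rose, so the adjustment moved the fork further from 565 Hz — it was already below the reference.

556.5 Hz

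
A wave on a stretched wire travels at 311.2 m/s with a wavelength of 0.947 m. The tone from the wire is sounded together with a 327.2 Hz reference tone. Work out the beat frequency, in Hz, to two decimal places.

Source frequency f = v/λ = 311.2/0.947 = 328.6167 Hz.
f_beat = |328.6167 − 327.2| = 1.42 Hz.

1.42 Hz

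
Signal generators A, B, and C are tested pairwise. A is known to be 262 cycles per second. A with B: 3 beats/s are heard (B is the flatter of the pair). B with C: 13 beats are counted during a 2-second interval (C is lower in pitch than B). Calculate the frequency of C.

B is below A, so f_B = 262 − 3 = 259 Hz.
B–C: Beat frequency = 13/2 = 6.5 Hz.
C is below B, so f_C = 259 − 6.5 = 252.5 Hz.

252.5 Hz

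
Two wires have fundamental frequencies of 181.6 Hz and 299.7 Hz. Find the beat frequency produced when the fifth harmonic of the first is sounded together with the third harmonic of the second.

8.9 Hz

Fifth harmonic of the first: 5·181.6 = 908.0 Hz.
Third harmonic of the second: 3·299.7 = 899.1 Hz.
f_beat = |908.0 − 899.1| = 8.9 Hz.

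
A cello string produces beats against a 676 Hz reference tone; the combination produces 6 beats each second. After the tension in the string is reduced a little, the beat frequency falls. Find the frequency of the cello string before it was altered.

682 Hz

|f − 676| = 6, so the cello string was at either 670 Hz or 682 Hz.
Lower tension means lower frequency; the adjustment lowers the cello string's frequency.
The beat rate fell, so the adjustment moved the cello string toward 676 Hz — it must have started above the reference.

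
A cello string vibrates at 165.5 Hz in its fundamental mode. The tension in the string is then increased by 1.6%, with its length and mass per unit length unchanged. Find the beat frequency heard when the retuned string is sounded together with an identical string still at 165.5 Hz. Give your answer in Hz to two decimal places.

1.32 Hz

For a string, f ∝ √T, so the new frequency is 165.5·√1.016 = 166.8187 Hz.
f_beat = |166.8187 − 165.5| = 1.32 Hz.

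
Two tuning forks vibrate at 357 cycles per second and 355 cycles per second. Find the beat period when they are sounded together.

0.500 s

f_beat = |357 − 355| = 2 Hz.
Beat period T = 1 / f_beat = 1 / 2 s.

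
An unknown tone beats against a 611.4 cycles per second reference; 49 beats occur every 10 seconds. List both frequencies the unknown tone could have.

606.5 Hz or 616.3 Hz

Beat frequency = 49/10 = 4.9 Hz.
|f − 611.4| = 4.9, so f = 611.4 ± 4.9.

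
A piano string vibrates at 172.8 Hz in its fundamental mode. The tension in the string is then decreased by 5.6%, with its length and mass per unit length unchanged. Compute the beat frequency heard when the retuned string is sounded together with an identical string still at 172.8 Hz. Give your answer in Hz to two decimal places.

For a string, f ∝ √T, so the new frequency is 172.8·√0.944 = 167.8919 Hz.
f_beat = |167.8919 − 172.8| = 4.91 Hz.

4.91 Hz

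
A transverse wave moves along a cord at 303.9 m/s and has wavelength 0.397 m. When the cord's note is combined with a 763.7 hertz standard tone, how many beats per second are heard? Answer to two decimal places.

Source frequency f = v/λ = 303.9/0.397 = 765.4912 Hz.
f_beat = |765.4912 − 763.7| = 1.79 Hz.

1.79 Hz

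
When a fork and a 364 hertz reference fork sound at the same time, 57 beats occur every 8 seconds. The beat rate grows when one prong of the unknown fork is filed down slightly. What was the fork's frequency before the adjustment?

Beat frequency = 57/8 = 7.125 Hz.
|f − 364| = 7.125, so the fork was at either 356.875 Hz or 371.125 Hz.
Filing a prong removes mass and raises the fork's frequency; the adjustment raises the fork's frequency.
The beat rate rose, so the adjustment moved the fork further from 364 Hz — it was already above the reference.

371.125 Hz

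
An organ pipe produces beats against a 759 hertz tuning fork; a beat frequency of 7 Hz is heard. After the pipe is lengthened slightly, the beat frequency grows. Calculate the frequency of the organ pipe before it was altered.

|f − 759| = 7, so the organ pipe was at either 752 Hz or 766 Hz.
A longer pipe has a lower fundamental; the adjustment lowers the organ pipe's frequency.
The beat rate rose, so the adjustment moved the organ pipe further from 759 Hz — it was already below the reference.

752 Hz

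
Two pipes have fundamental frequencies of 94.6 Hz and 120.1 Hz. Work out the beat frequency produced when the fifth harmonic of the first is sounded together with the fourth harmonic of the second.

7.4 Hz

Fifth harmonic of the first: 5·94.6 = 473.0 Hz.
Fourth harmonic of the second: 4·120.1 = 480.4 Hz.
f_beat = |473.0 − 480.4| = 7.4 Hz.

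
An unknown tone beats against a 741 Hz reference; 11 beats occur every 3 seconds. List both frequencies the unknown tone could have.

737.3333 Hz or 744.6667 Hz

Beat frequency = 11/3 = 3.6667 Hz.
|f − 741| = 3.6667, so f = 741 ± 3.6667.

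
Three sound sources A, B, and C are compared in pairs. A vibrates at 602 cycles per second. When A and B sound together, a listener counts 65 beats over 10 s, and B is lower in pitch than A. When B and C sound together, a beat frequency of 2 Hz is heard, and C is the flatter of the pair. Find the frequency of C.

593.5 Hz

A–B: Beat frequency = 65/10 = 6.5 Hz.
B is below A, so f_B = 602 − 6.5 = 595.5 Hz.
C is below B, so f_C = 595.5 − 2 = 593.5 Hz.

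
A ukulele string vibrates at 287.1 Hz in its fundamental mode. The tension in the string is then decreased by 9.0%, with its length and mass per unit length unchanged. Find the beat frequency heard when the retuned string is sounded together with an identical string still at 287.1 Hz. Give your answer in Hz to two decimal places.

For a string, f ∝ √T, so the new frequency is 287.1·√0.910 = 273.8759 Hz.
f_beat = |273.8759 − 287.1| = 13.22 Hz.

13.22 Hz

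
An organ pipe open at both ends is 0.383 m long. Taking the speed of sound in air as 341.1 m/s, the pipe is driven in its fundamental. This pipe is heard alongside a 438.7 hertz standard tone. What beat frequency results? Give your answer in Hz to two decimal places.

Open pipe: f_n = n·v/(2L) = 1·341.1/(2·0.383) = 445.3003 Hz.
f_beat = |445.3003 − 438.7| = 6.60 Hz.

6.60 Hz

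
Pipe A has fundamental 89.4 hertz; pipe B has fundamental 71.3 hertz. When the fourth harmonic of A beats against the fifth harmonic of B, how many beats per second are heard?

1.1 Hz

Fourth harmonic of the first: 4·89.4 = 357.6 Hz.
Fifth harmonic of the second: 5·71.3 = 356.5 Hz.
f_beat = |357.6 − 356.5| = 1.1 Hz.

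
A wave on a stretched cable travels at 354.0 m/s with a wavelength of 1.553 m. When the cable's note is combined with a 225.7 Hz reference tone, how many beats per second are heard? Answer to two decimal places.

Source frequency f = v/λ = 354.0/1.553 = 227.9459 Hz.
f_beat = |227.9459 − 225.7| = 2.25 Hz.

2.25 Hz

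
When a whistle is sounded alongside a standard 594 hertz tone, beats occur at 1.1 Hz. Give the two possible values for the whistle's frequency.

592.9 Hz or 595.1 Hz

|f − 594| = 1.1, so f = 594 ± 1.1.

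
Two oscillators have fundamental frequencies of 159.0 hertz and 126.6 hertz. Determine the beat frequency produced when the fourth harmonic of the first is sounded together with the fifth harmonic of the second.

Fourth harmonic of the first: 4·159.0 = 636.0 Hz.
Fifth harmonic of the second: 5·126.6 = 633.0 Hz.
f_beat = |636.0 − 633.0| = 3.0 Hz.

3.0 Hz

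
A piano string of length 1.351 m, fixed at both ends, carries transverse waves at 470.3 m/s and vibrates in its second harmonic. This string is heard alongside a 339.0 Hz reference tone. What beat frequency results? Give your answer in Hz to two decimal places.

9.11 Hz

For a string fixed at both ends, f_n = n·v/(2L) = 2·470.3/(2·1.351) = 348.1125 Hz.
f_beat = |348.1125 − 339.0| = 9.11 Hz.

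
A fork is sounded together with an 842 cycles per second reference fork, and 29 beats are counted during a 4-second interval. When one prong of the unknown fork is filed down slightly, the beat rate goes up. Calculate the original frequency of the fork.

Beat frequency = 29/4 = 7.25 Hz.
|f − 842| = 7.25, so the fork was at either 834.75 Hz or 849.25 Hz.
Filing a prong removes mass and raises the fork's frequency; the adjustment raises the fork's frequency.
The beat rate rose, so the adjustment moved the fork further from 842 Hz — it was already above the reference.

849.25 Hz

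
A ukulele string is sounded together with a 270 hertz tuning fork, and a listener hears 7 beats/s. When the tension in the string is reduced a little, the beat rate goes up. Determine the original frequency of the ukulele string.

|f − 270| = 7, so the ukulele string was at either 263 Hz or 277 Hz.
Lower tension means lower frequency; the adjustment lowers the ukulele string's frequency.
The beat rate rose, so the adjustment moved the ukulele string further from 270 Hz — it was already below the reference.

263 Hz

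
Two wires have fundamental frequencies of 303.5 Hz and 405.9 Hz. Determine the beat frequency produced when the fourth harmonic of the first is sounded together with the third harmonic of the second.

Fourth harmonic of the first: 4·303.5 = 1214.0 Hz.
Third harmonic of the second: 3·405.9 = 1217.7 Hz.
f_beat = |1214.0 − 1217.7| = 3.7 Hz.

3.7 Hz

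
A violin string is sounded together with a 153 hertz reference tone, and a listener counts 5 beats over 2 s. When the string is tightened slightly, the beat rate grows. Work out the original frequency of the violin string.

Beat frequency = 5/2 = 2.5 Hz.
|f − 153| = 2.5, so the violin string was at either 150.5 Hz or 155.5 Hz.
Increasing tension raises a string's frequency; the adjustment raises the violin string's frequency.
The beat rate rose, so the adjustment moved the violin string further from 153 Hz — it was already above the reference.

155.5 Hz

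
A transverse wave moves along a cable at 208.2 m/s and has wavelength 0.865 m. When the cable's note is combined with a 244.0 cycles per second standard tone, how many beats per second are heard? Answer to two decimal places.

3.31 Hz

Source frequency f = v/λ = 208.2/0.865 = 240.6936 Hz.
f_beat = |240.6936 − 244.0| = 3.31 Hz.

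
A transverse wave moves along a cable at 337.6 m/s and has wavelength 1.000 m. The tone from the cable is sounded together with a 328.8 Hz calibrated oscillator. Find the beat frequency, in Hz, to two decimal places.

Source frequency f = v/λ = 337.6/1.000 = 337.6000 Hz.
f_beat = |337.6000 − 328.8| = 8.80 Hz.

8.80 Hz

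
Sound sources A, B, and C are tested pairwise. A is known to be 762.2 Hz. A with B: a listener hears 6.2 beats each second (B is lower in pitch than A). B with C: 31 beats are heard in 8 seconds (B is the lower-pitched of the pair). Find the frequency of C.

759.875 Hz

B is below A, so f_B = 762.2 − 6.2 = 756 Hz.
B–C: Beat frequency = 31/8 = 3.875 Hz.
C is above B, so f_C = 756 + 3.875 = 759.875 Hz.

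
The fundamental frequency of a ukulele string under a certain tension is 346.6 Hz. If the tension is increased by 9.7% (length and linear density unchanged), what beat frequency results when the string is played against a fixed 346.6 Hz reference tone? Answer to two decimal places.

For a string, f ∝ √T, so the new frequency is 346.6·√1.097 = 363.0211 Hz.
f_beat = |363.0211 − 346.6| = 16.42 Hz.

16.42 Hz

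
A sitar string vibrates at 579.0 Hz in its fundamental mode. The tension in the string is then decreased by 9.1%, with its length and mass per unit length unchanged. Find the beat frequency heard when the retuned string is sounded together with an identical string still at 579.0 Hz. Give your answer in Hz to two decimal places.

For a string, f ∝ √T, so the new frequency is 579.0·√0.909 = 552.0272 Hz.
f_beat = |552.0272 − 579.0| = 26.97 Hz.

26.97 Hz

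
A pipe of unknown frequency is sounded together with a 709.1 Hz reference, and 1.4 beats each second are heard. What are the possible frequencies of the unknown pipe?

|f − 709.1| = 1.4, so f = 709.1 ± 1.4.

707.7 Hz or 710.5 Hz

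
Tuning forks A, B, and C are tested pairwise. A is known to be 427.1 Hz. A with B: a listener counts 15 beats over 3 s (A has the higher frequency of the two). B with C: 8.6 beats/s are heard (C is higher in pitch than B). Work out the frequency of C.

A–B: Beat frequency = 15/3 = 5 Hz.
B is below A, so f_B = 427.1 − 5 = 422.1 Hz.
C is above B, so f_C = 422.1 + 8.6 = 430.7 Hz.

430.7 Hz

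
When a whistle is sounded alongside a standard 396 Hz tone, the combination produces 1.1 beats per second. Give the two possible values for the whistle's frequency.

|f − 396| = 1.1, so f = 396 ± 1.1.

394.9 Hz or 397.1 Hz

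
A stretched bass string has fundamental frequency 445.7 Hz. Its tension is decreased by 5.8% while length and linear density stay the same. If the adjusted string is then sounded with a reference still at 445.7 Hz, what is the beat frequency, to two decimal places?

13.12 Hz

For a string, f ∝ √T, so the new frequency is 445.7·√0.942 = 432.5816 Hz.
f_beat = |432.5816 − 445.7| = 13.12 Hz.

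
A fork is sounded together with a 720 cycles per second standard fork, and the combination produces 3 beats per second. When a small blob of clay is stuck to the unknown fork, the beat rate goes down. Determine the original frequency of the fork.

|f − 720| = 3, so the fork was at either 717 Hz or 723 Hz.
Adding mass to a fork lowers its frequency; the adjustment lowers the fork's frequency.
The beat rate fell, so the adjustment moved the fork toward 720 Hz — it must have started above the reference.

723 Hz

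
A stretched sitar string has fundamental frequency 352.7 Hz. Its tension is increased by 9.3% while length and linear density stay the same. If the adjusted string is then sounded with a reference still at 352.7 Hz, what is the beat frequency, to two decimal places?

For a string, f ∝ √T, so the new frequency is 352.7·√1.093 = 368.7360 Hz.
f_beat = |368.7360 − 352.7| = 16.04 Hz.

16.04 Hz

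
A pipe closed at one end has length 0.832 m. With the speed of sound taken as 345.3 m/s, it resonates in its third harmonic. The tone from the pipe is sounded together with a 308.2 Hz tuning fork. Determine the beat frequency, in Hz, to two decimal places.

3.07 Hz

Closed pipe (odd harmonics): f_n = n·v/(4L) = 3·345.3/(4·0.832) = 311.2680 Hz.
f_beat = |311.2680 − 308.2| = 3.07 Hz.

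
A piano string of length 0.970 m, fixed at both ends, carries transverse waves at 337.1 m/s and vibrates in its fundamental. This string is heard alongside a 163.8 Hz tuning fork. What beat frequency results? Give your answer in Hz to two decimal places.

9.96 Hz

For a string fixed at both ends, f_n = n·v/(2L) = 1·337.1/(2·0.970) = 173.7629 Hz.
f_beat = |173.7629 − 163.8| = 9.96 Hz.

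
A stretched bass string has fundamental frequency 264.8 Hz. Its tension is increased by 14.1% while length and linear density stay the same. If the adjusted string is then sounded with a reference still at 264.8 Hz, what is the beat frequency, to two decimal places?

18.05 Hz

For a string, f ∝ √T, so the new frequency is 264.8·√1.141 = 282.8530 Hz.
f_beat = |282.8530 − 264.8| = 18.05 Hz.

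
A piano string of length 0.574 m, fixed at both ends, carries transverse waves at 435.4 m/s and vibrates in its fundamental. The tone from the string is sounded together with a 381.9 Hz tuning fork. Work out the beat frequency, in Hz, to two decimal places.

2.63 Hz

For a string fixed at both ends, f_n = n·v/(2L) = 1·435.4/(2·0.574) = 379.2683 Hz.
f_beat = |379.2683 − 381.9| = 2.63 Hz.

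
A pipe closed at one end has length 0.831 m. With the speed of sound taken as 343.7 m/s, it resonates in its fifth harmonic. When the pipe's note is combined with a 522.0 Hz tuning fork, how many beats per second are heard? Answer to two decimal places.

Closed pipe (odd harmonics): f_n = n·v/(4L) = 5·343.7/(4·0.831) = 516.9976 Hz.
f_beat = |516.9976 − 522.0| = 5.00 Hz.

5.00 Hz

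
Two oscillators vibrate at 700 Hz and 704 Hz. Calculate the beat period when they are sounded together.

0.250 s

f_beat = |700 − 704| = 4 Hz.
Beat period T = 1 / f_beat = 1 / 4 s.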